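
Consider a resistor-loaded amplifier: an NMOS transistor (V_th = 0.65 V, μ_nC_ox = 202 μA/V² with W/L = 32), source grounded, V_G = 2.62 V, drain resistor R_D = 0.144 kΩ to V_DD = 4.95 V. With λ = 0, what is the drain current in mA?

I_D = 12.5 mA

V_GS = V_G = 2.62 V, so V_ov = 2.62 − 0.65 = 1.97 V.
k_n = μ_nC_ox · (W/L) = 6.464 mA/V².
Assume saturation: I_D = ½ k_n V_ov² = 0.5 × 6.464 × 1.97² = 12.5 mA, giving V_DS = V_DD − I_D R_D = 4.95 − 12.5 × 0.144 = 3.14 V.
V_DS = 3.14 V ≥ V_ov = 1.97 V, confirming saturation.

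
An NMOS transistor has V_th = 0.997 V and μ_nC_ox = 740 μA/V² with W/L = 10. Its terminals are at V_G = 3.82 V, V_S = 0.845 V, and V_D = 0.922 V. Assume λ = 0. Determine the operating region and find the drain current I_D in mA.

Triode; I_D = 1.11 mA

V_GS = V_G − V_S = 3.82 − 0.845 = 2.97 V; V_DS = V_D − V_S = 0.922 − 0.845 = 0.077 V.
k_n = μ_nC_ox · (W/L) = 7.4 mA/V².
V_ov = V_GS − V_th = 2.97 − 0.997 = 1.98 V.
Since V_DS = 0.077 V < V_ov = 1.98 V, the device is in the triode region.
I_D = k_n [V_ov · V_DS − ½ V_DS²] = 7.4 × [1.98 × 0.077 − 0.5 × 0.077²] = 1.11 mA.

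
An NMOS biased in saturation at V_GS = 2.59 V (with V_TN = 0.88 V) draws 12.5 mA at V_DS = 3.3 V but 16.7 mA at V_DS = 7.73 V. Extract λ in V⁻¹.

λ = 0.101 V⁻¹

With V_GS fixed, I_D ∝ (1 + λ V_DS) in saturation, so I_D2/I_D1 = (1 + λ V_DS2)/(1 + λ V_DS1).
16.7/12.5 = 1.336 = (1 + 7.73 λ)/(1 + 3.3 λ).
Solving: λ (I_D1 V_DS2 − I_D2 V_DS1) = I_D2 − I_D1, so λ = (16.7 − 12.5) / (12.5 × 7.73 − 16.7 × 3.3) = 4.2 / 41.5 = 0.101 V⁻¹.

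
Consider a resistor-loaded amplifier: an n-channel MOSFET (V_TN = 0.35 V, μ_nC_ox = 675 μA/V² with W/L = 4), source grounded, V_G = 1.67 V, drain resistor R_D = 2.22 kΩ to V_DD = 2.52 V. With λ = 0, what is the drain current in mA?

I_D = 0.993 mA

V_GS = V_G = 1.67 V, so V_ov = 1.67 − 0.35 = 1.32 V.
k_n = μ_nC_ox · (W/L) = 2.7 mA/V².
Assume saturation: I_D = ½ k_n V_ov² = 0.5 × 2.7 × 1.32² = 2.35 mA, giving V_DS = V_DD − I_D R_D = 2.52 − 2.35 × 2.22 = -2.7 V.
But -2.7 V < V_ov = 1.32 V, so the device is actually in triode.
In triode I_D = k_n[V_ov V_DS − ½ V_DS²] and I_D = (V_DD − V_DS)/R_D. Equating: 3 V_DS² − 8.912 V_DS + 2.52 = 0, giving V_DS = 0.316 V (the root below V_ov).
I_D = (2.52 − 0.316) / 2.22 = 0.993 mA.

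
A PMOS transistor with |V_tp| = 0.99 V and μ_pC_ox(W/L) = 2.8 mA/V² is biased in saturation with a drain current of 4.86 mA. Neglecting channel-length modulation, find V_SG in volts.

V_SG = 2.85 V

In saturation I_D = ½ k_p (V_SG − |V_tp|)², so V_SG − |V_tp| = √(2 I_D / k_p) = √(2 × 4.86 / 2.8) = 1.86 V.
V_SG = 0.99 + 1.86 = 2.85 V.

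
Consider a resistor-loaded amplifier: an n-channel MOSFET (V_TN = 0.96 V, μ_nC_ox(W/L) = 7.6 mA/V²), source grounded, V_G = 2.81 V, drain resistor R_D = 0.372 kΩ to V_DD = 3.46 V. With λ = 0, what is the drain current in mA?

V_GS = V_G = 2.81 V, so V_ov = 2.81 − 0.96 = 1.85 V.
Assume saturation: I_D = ½ k_n V_ov² = 0.5 × 7.6 × 1.85² = 13 mA, giving V_DS = V_DD − I_D R_D = 3.46 − 13 × 0.372 = -1.38 V.
But -1.38 V < V_ov = 1.85 V, so the device is actually in triode.
In triode I_D = k_n[V_ov V_DS − ½ V_DS²] and I_D = (V_DD − V_DS)/R_D. Equating: 1.41 V_DS² − 6.23 V_DS + 3.46 = 0, giving V_DS = 0.652 V (the root below V_ov).
I_D = (3.46 − 0.652) / 0.372 = 7.55 mA.

I_D = 7.55 mA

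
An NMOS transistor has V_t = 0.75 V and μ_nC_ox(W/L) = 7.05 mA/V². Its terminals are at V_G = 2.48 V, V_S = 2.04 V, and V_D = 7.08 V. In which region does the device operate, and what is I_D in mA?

Cutoff; I_D = 0 mA

V_GS = V_G − V_S = 2.48 − 2.04 = 0.44 V; V_DS = V_D − V_S = 7.08 − 2.04 = 5.04 V.
V_GS = 0.44 V < V_t = 0.75 V, so the transistor is in cutoff.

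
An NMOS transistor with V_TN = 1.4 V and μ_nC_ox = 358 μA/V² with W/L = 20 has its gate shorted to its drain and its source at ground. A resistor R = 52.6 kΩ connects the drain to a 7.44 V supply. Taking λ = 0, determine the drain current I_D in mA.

With gate tied to drain, V_GS = V_DS ≥ V_GS − V_TN, so the device is in saturation.
k_n = μ_nC_ox · (W/L) = 7.16 mA/V².
KCL at the drain: ½ k_n (V_GS − V_TN)² = (V_DD − V_GS)/R.
Let x = V_GS − 1.4. Then 188 x² + x − 6.04 = 0, giving x = 0.176 V (positive root), so V_GS = 1.58 V.
I_D = (V_DD − V_GS)/R = (7.44 − 1.58) / 52.6 = 0.111 mA.

I_D = 0.111 mA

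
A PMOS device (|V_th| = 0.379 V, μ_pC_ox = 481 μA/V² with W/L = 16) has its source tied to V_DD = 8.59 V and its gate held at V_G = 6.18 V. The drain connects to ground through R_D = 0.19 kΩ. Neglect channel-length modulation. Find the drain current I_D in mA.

I_D = 15.9 mA

V_SG = V_DD − V_G = 8.59 − 6.18 = 2.41 V, so V_ov = 2.41 − 0.379 = 2.03 V.
k_p = μ_pC_ox · (W/L) = 7.696 mA/V².
Assume saturation: I_D = ½ k_p V_ov² = 0.5 × 7.696 × 2.03² = 15.9 mA, giving V_SD = V_DD − I_D R_D = 8.59 − 15.9 × 0.19 = 5.57 V.
V_SD = 5.57 V ≥ V_ov = 2.03 V, confirming saturation.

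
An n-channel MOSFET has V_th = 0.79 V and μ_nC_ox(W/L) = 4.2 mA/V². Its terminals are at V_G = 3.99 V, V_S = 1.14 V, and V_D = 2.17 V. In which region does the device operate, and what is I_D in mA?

V_GS = V_G − V_S = 3.99 − 1.14 = 2.85 V; V_DS = V_D − V_S = 2.17 − 1.14 = 1.03 V.
V_ov = V_GS − V_th = 2.85 − 0.79 = 2.06 V.
Since V_DS = 1.03 V < V_ov = 2.06 V, the device is in the triode region.
I_D = k_n [V_ov · V_DS − ½ V_DS²] = 4.2 × [2.06 × 1.03 − 0.5 × 1.03²] = 6.68 mA.

Triode; I_D = 6.68 mA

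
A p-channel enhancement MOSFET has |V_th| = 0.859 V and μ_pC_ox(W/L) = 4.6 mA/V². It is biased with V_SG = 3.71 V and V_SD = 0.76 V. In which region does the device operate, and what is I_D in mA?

Triode; I_D = 8.64 mA

V_ov = V_SG − |V_th| = 3.71 − 0.859 = 2.85 V.
Since V_SD = 0.76 V < V_ov = 2.85 V, the device is in the triode region.
I_D = k_p [V_ov · V_SD − ½ V_SD²] = 4.6 × [2.85 × 0.76 − 0.5 × 0.76²] = 8.64 mA.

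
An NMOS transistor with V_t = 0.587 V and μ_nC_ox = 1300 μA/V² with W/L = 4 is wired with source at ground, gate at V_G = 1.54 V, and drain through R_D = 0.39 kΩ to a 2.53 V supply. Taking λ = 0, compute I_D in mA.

I_D = 2.36 mA

V_GS = V_G = 1.54 V, so V_ov = 1.54 − 0.587 = 0.953 V.
k_n = μ_nC_ox · (W/L) = 5.2 mA/V².
Assume saturation: I_D = ½ k_n V_ov² = 0.5 × 5.2 × 0.953² = 2.36 mA, giving V_DS = V_DD − I_D R_D = 2.53 − 2.36 × 0.39 = 1.61 V.
V_DS = 1.61 V ≥ V_ov = 0.953 V, confirming saturation.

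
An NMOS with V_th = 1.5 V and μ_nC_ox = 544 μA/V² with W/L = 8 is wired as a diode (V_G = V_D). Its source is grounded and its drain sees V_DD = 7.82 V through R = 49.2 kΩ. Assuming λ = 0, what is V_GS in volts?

With gate tied to drain, V_GS = V_DS ≥ V_GS − V_th, so the device is in saturation.
k_n = μ_nC_ox · (W/L) = 4.352 mA/V².
KCL at the drain: ½ k_n (V_GS − V_th)² = (V_DD − V_GS)/R.
Let x = V_GS − 1.5. Then 107 x² + x − 6.32 = 0, giving x = 0.238 V (positive root), so V_GS = 1.74 V.
I_D = (V_DD − V_GS)/R = (7.82 − 1.74) / 49.2 = 0.124 mA.

V_GS = 1.74 V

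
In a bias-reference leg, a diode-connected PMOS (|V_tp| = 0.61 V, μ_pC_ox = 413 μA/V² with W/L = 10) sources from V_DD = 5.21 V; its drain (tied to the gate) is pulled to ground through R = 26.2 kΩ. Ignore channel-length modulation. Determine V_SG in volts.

V_SG = 0.892 V

With gate tied to drain, V_SG = V_SD ≥ V_SG − |V_tp|, so the device is in saturation.
k_p = μ_pC_ox · (W/L) = 4.13 mA/V².
KCL at the drain: ½ k_p (V_SG − |V_tp|)² = (V_DD − V_SG)/R.
Let x = V_SG − 0.61. Then 54.1 x² + x − 4.6 = 0, giving x = 0.282 V (positive root), so V_SG = 0.892 V.
I_D = (V_DD − V_SG)/R = (5.21 − 0.892) / 26.2 = 0.165 mA.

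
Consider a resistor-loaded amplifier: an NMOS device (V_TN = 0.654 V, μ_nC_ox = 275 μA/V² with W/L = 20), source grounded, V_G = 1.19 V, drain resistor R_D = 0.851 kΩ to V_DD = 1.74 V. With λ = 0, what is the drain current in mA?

I_D = 0.790 mA

V_GS = V_G = 1.19 V, so V_ov = 1.19 − 0.654 = 0.536 V.
k_n = μ_nC_ox · (W/L) = 5.5 mA/V².
Assume saturation: I_D = ½ k_n V_ov² = 0.5 × 5.5 × 0.536² = 0.79 mA, giving V_DS = V_DD − I_D R_D = 1.74 − 0.79 × 0.851 = 1.07 V.
V_DS = 1.07 V ≥ V_ov = 0.536 V, confirming saturation.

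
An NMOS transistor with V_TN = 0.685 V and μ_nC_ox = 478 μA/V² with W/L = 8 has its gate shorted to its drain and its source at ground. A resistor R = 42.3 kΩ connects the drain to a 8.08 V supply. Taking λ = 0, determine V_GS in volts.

With gate tied to drain, V_GS = V_DS ≥ V_GS − V_TN, so the device is in saturation.
k_n = μ_nC_ox · (W/L) = 3.824 mA/V².
KCL at the drain: ½ k_n (V_GS − V_TN)² = (V_DD − V_GS)/R.
Let x = V_GS − 0.685. Then 80.9 x² + x − 7.395 = 0, giving x = 0.296 V (positive root), so V_GS = 0.981 V.
I_D = (V_DD − V_GS)/R = (8.08 − 0.981) / 42.3 = 0.168 mA.

V_GS = 0.981 V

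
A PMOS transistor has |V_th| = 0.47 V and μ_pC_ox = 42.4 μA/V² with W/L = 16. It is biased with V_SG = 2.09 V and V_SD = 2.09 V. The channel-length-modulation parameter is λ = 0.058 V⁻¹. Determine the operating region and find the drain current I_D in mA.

k_p = μ_pC_ox · (W/L) = 0.6784 mA/V².
V_ov = V_SG − |V_th| = 2.09 − 0.47 = 1.62 V.
Since V_SD = 2.09 V ≥ V_ov = 1.62 V, the device is in saturation.
I_D = ½ k_p V_ov² (1 + λ V_SD) = 0.5 × 0.6784 × 1.62² × (1 + 0.058 × 2.09) = 0.998 mA.

Saturation; I_D = 0.998 mA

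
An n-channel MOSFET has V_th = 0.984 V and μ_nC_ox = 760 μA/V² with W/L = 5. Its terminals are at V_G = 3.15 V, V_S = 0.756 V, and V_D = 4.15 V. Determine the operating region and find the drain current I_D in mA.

V_GS = V_G − V_S = 3.15 − 0.756 = 2.39 V; V_DS = V_D − V_S = 4.15 − 0.756 = 3.39 V.
k_n = μ_nC_ox · (W/L) = 3.8 mA/V².
V_ov = V_GS − V_th = 2.39 − 0.984 = 1.41 V.
Since V_DS = 3.39 V ≥ V_ov = 1.41 V, the device is in saturation.
I_D = ½ k_n V_ov² = 0.5 × 3.8 × 1.41² = 3.78 mA.

Saturation; I_D = 3.78 mA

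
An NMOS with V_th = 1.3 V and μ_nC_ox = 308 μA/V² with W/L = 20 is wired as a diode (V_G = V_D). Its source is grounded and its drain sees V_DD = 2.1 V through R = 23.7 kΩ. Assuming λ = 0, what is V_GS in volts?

V_GS = 1.40 V

With gate tied to drain, V_GS = V_DS ≥ V_GS − V_th, so the device is in saturation.
k_n = μ_nC_ox · (W/L) = 6.16 mA/V².
KCL at the drain: ½ k_n (V_GS − V_th)² = (V_DD − V_GS)/R.
Let x = V_GS − 1.3. Then 73 x² + x − 0.8 = 0, giving x = 0.0981 V (positive root), so V_GS = 1.4 V.
I_D = (V_DD − V_GS)/R = (2.1 − 1.4) / 23.7 = 0.0296 mA.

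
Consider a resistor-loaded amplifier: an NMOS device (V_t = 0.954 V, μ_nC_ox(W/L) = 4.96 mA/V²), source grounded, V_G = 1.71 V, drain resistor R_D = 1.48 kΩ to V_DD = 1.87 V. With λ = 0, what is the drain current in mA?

I_D = 1.02 mA

V_GS = V_G = 1.71 V, so V_ov = 1.71 − 0.954 = 0.756 V.
Assume saturation: I_D = ½ k_n V_ov² = 0.5 × 4.96 × 0.756² = 1.42 mA, giving V_DS = V_DD − I_D R_D = 1.87 − 1.42 × 1.48 = -0.228 V.
But -0.228 V < V_ov = 0.756 V, so the device is actually in triode.
In triode I_D = k_n[V_ov V_DS − ½ V_DS²] and I_D = (V_DD − V_DS)/R_D. Equating: 3.67 V_DS² − 6.55 V_DS + 1.87 = 0, giving V_DS = 0.357 V (the root below V_ov).
I_D = (1.87 − 0.357) / 1.48 = 1.02 mA.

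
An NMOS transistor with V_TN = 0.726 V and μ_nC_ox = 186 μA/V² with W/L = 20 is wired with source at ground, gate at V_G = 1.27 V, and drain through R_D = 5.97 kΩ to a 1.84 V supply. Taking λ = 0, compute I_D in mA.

I_D = 0.281 mA

V_GS = V_G = 1.27 V, so V_ov = 1.27 − 0.726 = 0.544 V.
k_n = μ_nC_ox · (W/L) = 3.72 mA/V².
Assume saturation: I_D = ½ k_n V_ov² = 0.5 × 3.72 × 0.544² = 0.55 mA, giving V_DS = V_DD − I_D R_D = 1.84 − 0.55 × 5.97 = -1.45 V.
But -1.45 V < V_ov = 0.544 V, so the device is actually in triode.
In triode I_D = k_n[V_ov V_DS − ½ V_DS²] and I_D = (V_DD − V_DS)/R_D. Equating: 11.1 V_DS² − 13.08 V_DS + 1.84 = 0, giving V_DS = 0.163 V (the root below V_ov).
I_D = (1.84 − 0.163) / 5.97 = 0.281 mA.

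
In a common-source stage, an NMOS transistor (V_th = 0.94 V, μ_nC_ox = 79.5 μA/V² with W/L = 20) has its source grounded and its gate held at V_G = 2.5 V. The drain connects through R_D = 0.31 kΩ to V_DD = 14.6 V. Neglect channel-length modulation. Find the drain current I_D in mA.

V_GS = V_G = 2.5 V, so V_ov = 2.5 − 0.94 = 1.56 V.
k_n = μ_nC_ox · (W/L) = 1.59 mA/V².
Assume saturation: I_D = ½ k_n V_ov² = 0.5 × 1.59 × 1.56² = 1.93 mA, giving V_DS = V_DD − I_D R_D = 14.6 − 1.93 × 0.31 = 14 V.
V_DS = 14 V ≥ V_ov = 1.56 V, confirming saturation.

I_D = 1.93 mA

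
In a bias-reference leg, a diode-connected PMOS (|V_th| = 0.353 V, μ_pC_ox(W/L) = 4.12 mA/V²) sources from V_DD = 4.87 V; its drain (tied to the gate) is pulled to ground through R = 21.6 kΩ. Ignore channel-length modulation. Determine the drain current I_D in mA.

I_D = 0.195 mA

With gate tied to drain, V_SG = V_SD ≥ V_SG − |V_th|, so the device is in saturation.
KCL at the drain: ½ k_p (V_SG − |V_th|)² = (V_DD − V_SG)/R.
Let x = V_SG − 0.353. Then 44.5 x² + x − 4.517 = 0, giving x = 0.308 V (positive root), so V_SG = 0.661 V.
I_D = (V_DD − V_SG)/R = (4.87 − 0.661) / 21.6 = 0.195 mA.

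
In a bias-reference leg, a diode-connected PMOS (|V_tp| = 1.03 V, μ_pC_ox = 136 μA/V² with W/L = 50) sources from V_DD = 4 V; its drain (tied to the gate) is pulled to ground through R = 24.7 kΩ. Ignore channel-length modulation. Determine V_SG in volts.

V_SG = 1.21 V

With gate tied to drain, V_SG = V_SD ≥ V_SG − |V_tp|, so the device is in saturation.
k_p = μ_pC_ox · (W/L) = 6.8 mA/V².
KCL at the drain: ½ k_p (V_SG − |V_tp|)² = (V_DD − V_SG)/R.
Let x = V_SG − 1.03. Then 84 x² + x − 2.97 = 0, giving x = 0.182 V (positive root), so V_SG = 1.21 V.
I_D = (V_DD − V_SG)/R = (4 − 1.21) / 24.7 = 0.113 mA.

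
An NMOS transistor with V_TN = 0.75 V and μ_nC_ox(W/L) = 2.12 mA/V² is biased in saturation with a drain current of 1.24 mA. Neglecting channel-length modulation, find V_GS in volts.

V_GS = 1.83 V

In saturation I_D = ½ k_n (V_GS − V_TN)², so V_GS − V_TN = √(2 I_D / k_n) = √(2 × 1.24 / 2.12) = 1.08 V.
V_GS = 0.75 + 1.08 = 1.83 V.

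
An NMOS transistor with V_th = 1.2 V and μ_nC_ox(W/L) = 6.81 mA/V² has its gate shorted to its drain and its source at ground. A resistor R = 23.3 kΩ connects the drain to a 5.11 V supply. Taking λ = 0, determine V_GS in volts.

With gate tied to drain, V_GS = V_DS ≥ V_GS − V_th, so the device is in saturation.
KCL at the drain: ½ k_n (V_GS − V_th)² = (V_DD − V_GS)/R.
Let x = V_GS − 1.2. Then 79.3 x² + x − 3.91 = 0, giving x = 0.216 V (positive root), so V_GS = 1.42 V.
I_D = (V_DD − V_GS)/R = (5.11 − 1.42) / 23.3 = 0.159 mA.

V_GS = 1.42 V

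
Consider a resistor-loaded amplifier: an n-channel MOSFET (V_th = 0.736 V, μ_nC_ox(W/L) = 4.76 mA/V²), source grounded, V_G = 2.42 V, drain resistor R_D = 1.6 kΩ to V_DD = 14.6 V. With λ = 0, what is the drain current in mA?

I_D = 6.75 mA

V_GS = V_G = 2.42 V, so V_ov = 2.42 − 0.736 = 1.68 V.
Assume saturation: I_D = ½ k_n V_ov² = 0.5 × 4.76 × 1.68² = 6.75 mA, giving V_DS = V_DD − I_D R_D = 14.6 − 6.75 × 1.6 = 3.8 V.
V_DS = 3.8 V ≥ V_ov = 1.68 V, confirming saturation.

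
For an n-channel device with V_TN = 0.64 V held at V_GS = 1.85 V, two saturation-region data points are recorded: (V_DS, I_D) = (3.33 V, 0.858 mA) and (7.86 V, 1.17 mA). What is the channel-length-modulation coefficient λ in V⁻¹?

With V_GS fixed, I_D ∝ (1 + λ V_DS) in saturation, so I_D2/I_D1 = (1 + λ V_DS2)/(1 + λ V_DS1).
1.17/0.858 = 1.364 = (1 + 7.86 λ)/(1 + 3.33 λ).
Solving: λ (I_D1 V_DS2 − I_D2 V_DS1) = I_D2 − I_D1, so λ = (1.17 − 0.858) / (0.858 × 7.86 − 1.17 × 3.33) = 0.312 / 2.85 = 0.11 V⁻¹.

λ = 0.110 V⁻¹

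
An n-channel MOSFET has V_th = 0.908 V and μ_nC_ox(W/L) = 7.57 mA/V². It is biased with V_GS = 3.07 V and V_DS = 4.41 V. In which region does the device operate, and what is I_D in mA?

V_ov = V_GS − V_th = 3.07 − 0.908 = 2.16 V.
Since V_DS = 4.41 V ≥ V_ov = 2.16 V, the device is in saturation.
I_D = ½ k_n V_ov² = 0.5 × 7.57 × 2.16² = 17.7 mA.

Saturation; I_D = 17.7 mA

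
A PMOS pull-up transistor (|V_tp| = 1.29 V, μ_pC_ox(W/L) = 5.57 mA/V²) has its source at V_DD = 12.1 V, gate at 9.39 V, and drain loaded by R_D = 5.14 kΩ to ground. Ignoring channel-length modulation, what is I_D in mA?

I_D = 2.29 mA

V_SG = V_DD − V_G = 12.1 − 9.39 = 2.71 V, so V_ov = 2.71 − 1.29 = 1.42 V.
Assume saturation: I_D = ½ k_p V_ov² = 0.5 × 5.57 × 1.42² = 5.62 mA, giving V_SD = V_DD − I_D R_D = 12.1 − 5.62 × 5.14 = -16.8 V.
But -16.8 V < V_ov = 1.42 V, so the device is actually in triode.
In triode I_D = k_p[V_ov V_SD − ½ V_SD²] and I_D = (V_DD − V_SD)/R_D. Equating: 14.3 V_SD² − 41.65 V_SD + 12.1 = 0, giving V_SD = 0.327 V (the root below V_ov).
I_D = (12.1 − 0.327) / 5.14 = 2.29 mA.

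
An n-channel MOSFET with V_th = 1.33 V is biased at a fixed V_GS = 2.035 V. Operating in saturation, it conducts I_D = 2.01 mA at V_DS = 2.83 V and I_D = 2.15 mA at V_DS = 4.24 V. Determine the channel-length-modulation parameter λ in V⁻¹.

λ = 0.0574 V⁻¹

With V_GS fixed, I_D ∝ (1 + λ V_DS) in saturation, so I_D2/I_D1 = (1 + λ V_DS2)/(1 + λ V_DS1).
2.15/2.01 = 1.07 = (1 + 4.24 λ)/(1 + 2.83 λ).
Solving: λ (I_D1 V_DS2 − I_D2 V_DS1) = I_D2 − I_D1, so λ = (2.15 − 2.01) / (2.01 × 4.24 − 2.15 × 2.83) = 0.14 / 2.44 = 0.0574 V⁻¹.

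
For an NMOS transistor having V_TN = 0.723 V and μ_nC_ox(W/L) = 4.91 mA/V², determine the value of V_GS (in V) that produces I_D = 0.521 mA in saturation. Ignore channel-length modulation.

In saturation I_D = ½ k_n (V_GS − V_TN)², so V_GS − V_TN = √(2 I_D / k_n) = √(2 × 0.521 / 4.91) = 0.461 V.
V_GS = 0.723 + 0.461 = 1.18 V.

V_GS = 1.18 V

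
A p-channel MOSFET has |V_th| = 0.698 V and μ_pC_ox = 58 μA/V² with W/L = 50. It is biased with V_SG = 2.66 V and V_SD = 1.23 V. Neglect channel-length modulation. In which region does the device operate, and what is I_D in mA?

k_p = μ_pC_ox · (W/L) = 2.9 mA/V².
V_ov = V_SG − |V_th| = 2.66 − 0.698 = 1.96 V.
Since V_SD = 1.23 V < V_ov = 1.96 V, the device is in the triode region.
I_D = k_p [V_ov · V_SD − ½ V_SD²] = 2.9 × [1.96 × 1.23 − 0.5 × 1.23²] = 4.8 mA.

Triode; I_D = 4.80 mA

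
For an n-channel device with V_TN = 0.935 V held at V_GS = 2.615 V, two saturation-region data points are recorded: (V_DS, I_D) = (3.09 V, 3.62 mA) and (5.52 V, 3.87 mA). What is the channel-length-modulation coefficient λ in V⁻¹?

λ = 0.0312 V⁻¹

With V_GS fixed, I_D ∝ (1 + λ V_DS) in saturation, so I_D2/I_D1 = (1 + λ V_DS2)/(1 + λ V_DS1).
3.87/3.62 = 1.069 = (1 + 5.52 λ)/(1 + 3.09 λ).
Solving: λ (I_D1 V_DS2 − I_D2 V_DS1) = I_D2 − I_D1, so λ = (3.87 − 3.62) / (3.62 × 5.52 − 3.87 × 3.09) = 0.25 / 8.02 = 0.0312 V⁻¹.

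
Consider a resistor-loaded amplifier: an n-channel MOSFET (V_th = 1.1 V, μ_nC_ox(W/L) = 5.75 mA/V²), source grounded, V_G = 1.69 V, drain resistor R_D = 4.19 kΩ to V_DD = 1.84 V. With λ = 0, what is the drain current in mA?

I_D = 0.407 mA

V_GS = V_G = 1.69 V, so V_ov = 1.69 − 1.1 = 0.59 V.
Assume saturation: I_D = ½ k_n V_ov² = 0.5 × 5.75 × 0.59² = 1 mA, giving V_DS = V_DD − I_D R_D = 1.84 − 1 × 4.19 = -2.35 V.
But -2.35 V < V_ov = 0.59 V, so the device is actually in triode.
In triode I_D = k_n[V_ov V_DS − ½ V_DS²] and I_D = (V_DD − V_DS)/R_D. Equating: 12 V_DS² − 15.21 V_DS + 1.84 = 0, giving V_DS = 0.135 V (the root below V_ov).
I_D = (1.84 − 0.135) / 4.19 = 0.407 mA.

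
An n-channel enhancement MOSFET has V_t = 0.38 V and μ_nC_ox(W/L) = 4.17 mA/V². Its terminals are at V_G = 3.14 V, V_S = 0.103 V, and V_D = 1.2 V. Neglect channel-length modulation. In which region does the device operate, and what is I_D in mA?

Triode; I_D = 9.65 mA

V_GS = V_G − V_S = 3.14 − 0.103 = 3.04 V; V_DS = V_D − V_S = 1.2 − 0.103 = 1.1 V.
V_ov = V_GS − V_t = 3.04 − 0.38 = 2.66 V.
Since V_DS = 1.1 V < V_ov = 2.66 V, the device is in the triode region.
I_D = k_n [V_ov · V_DS − ½ V_DS²] = 4.17 × [2.66 × 1.1 − 0.5 × 1.1²] = 9.65 mA.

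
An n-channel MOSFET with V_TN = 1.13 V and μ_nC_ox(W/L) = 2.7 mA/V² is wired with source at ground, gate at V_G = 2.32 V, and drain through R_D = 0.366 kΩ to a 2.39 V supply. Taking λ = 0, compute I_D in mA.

V_GS = V_G = 2.32 V, so V_ov = 2.32 − 1.13 = 1.19 V.
Assume saturation: I_D = ½ k_n V_ov² = 0.5 × 2.7 × 1.19² = 1.91 mA, giving V_DS = V_DD − I_D R_D = 2.39 − 1.91 × 0.366 = 1.69 V.
V_DS = 1.69 V ≥ V_ov = 1.19 V, confirming saturation.

I_D = 1.91 mA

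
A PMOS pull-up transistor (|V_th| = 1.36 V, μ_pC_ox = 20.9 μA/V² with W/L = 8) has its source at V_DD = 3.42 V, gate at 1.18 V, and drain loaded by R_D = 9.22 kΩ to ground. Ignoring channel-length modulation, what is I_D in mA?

I_D = 0.0647 mA

V_SG = V_DD − V_G = 3.42 − 1.18 = 2.24 V, so V_ov = 2.24 − 1.36 = 0.88 V.
k_p = μ_pC_ox · (W/L) = 0.1672 mA/V².
Assume saturation: I_D = ½ k_p V_ov² = 0.5 × 0.1672 × 0.88² = 0.0647 mA, giving V_SD = V_DD − I_D R_D = 3.42 − 0.0647 × 9.22 = 2.82 V.
V_SD = 2.82 V ≥ V_ov = 0.88 V, confirming saturation.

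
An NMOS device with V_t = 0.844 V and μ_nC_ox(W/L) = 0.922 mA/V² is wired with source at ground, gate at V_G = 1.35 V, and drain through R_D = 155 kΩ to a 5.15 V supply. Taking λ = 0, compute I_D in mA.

I_D = 0.0327 mA

V_GS = V_G = 1.35 V, so V_ov = 1.35 − 0.844 = 0.506 V.
Assume saturation: I_D = ½ k_n V_ov² = 0.5 × 0.922 × 0.506² = 0.118 mA, giving V_DS = V_DD − I_D R_D = 5.15 − 0.118 × 155 = -13.1 V.
But -13.1 V < V_ov = 0.506 V, so the device is actually in triode.
In triode I_D = k_n[V_ov V_DS − ½ V_DS²] and I_D = (V_DD − V_DS)/R_D. Equating: 71.5 V_DS² − 73.31 V_DS + 5.15 = 0, giving V_DS = 0.0759 V (the root below V_ov).
I_D = (5.15 − 0.0759) / 155 = 0.0327 mA.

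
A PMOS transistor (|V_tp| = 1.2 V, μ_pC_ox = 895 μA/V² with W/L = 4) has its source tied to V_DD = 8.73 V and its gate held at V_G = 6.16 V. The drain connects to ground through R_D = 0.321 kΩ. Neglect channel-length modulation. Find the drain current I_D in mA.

V_SG = V_DD − V_G = 8.73 − 6.16 = 2.57 V, so V_ov = 2.57 − 1.2 = 1.37 V.
k_p = μ_pC_ox · (W/L) = 3.58 mA/V².
Assume saturation: I_D = ½ k_p V_ov² = 0.5 × 3.58 × 1.37² = 3.36 mA, giving V_SD = V_DD − I_D R_D = 8.73 − 3.36 × 0.321 = 7.65 V.
V_SD = 7.65 V ≥ V_ov = 1.37 V, confirming saturation.

I_D = 3.36 mA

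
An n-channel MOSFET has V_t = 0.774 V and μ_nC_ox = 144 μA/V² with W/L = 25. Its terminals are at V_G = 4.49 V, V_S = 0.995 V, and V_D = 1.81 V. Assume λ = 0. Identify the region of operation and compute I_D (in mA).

V_GS = V_G − V_S = 4.49 − 0.995 = 3.5 V; V_DS = V_D − V_S = 1.81 − 0.995 = 0.815 V.
k_n = μ_nC_ox · (W/L) = 3.6 mA/V².
V_ov = V_GS − V_t = 3.5 − 0.774 = 2.72 V.
Since V_DS = 0.815 V < V_ov = 2.72 V, the device is in the triode region.
I_D = k_n [V_ov · V_DS − ½ V_DS²] = 3.6 × [2.72 × 0.815 − 0.5 × 0.815²] = 6.79 mA.

Triode; I_D = 6.79 mA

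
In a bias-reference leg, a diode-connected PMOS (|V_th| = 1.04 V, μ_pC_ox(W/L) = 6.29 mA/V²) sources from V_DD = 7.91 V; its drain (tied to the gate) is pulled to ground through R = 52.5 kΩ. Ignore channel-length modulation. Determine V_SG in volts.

With gate tied to drain, V_SG = V_SD ≥ V_SG − |V_th|, so the device is in saturation.
KCL at the drain: ½ k_p (V_SG − |V_th|)² = (V_DD − V_SG)/R.
Let x = V_SG − 1.04. Then 165 x² + x − 6.87 = 0, giving x = 0.201 V (positive root), so V_SG = 1.24 V.
I_D = (V_DD − V_SG)/R = (7.91 − 1.24) / 52.5 = 0.127 mA.

V_SG = 1.24 V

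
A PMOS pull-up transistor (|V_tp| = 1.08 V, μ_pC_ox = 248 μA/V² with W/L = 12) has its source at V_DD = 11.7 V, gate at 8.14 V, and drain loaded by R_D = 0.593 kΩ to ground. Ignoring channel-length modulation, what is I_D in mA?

V_SG = V_DD − V_G = 11.7 − 8.14 = 3.56 V, so V_ov = 3.56 − 1.08 = 2.48 V.
k_p = μ_pC_ox · (W/L) = 2.976 mA/V².
Assume saturation: I_D = ½ k_p V_ov² = 0.5 × 2.976 × 2.48² = 9.15 mA, giving V_SD = V_DD − I_D R_D = 11.7 − 9.15 × 0.593 = 6.27 V.
V_SD = 6.27 V ≥ V_ov = 2.48 V, confirming saturation.

I_D = 9.15 mA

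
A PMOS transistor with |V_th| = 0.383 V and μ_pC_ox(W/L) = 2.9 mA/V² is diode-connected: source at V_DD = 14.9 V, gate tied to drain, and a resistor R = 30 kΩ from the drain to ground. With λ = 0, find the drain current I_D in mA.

With gate tied to drain, V_SG = V_SD ≥ V_SG − |V_th|, so the device is in saturation.
KCL at the drain: ½ k_p (V_SG − |V_th|)² = (V_DD − V_SG)/R.
Let x = V_SG − 0.383. Then 43.5 x² + x − 14.52 = 0, giving x = 0.566 V (positive root), so V_SG = 0.949 V.
I_D = (V_DD − V_SG)/R = (14.9 − 0.949) / 30 = 0.465 mA.

I_D = 0.465 mA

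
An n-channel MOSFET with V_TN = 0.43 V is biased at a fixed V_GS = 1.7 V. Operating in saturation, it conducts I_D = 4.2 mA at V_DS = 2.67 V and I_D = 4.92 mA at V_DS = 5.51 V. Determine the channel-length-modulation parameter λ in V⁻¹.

λ = 0.0720 V⁻¹

With V_GS fixed, I_D ∝ (1 + λ V_DS) in saturation, so I_D2/I_D1 = (1 + λ V_DS2)/(1 + λ V_DS1).
4.92/4.2 = 1.171 = (1 + 5.51 λ)/(1 + 2.67 λ).
Solving: λ (I_D1 V_DS2 − I_D2 V_DS1) = I_D2 − I_D1, so λ = (4.92 − 4.2) / (4.2 × 5.51 − 4.92 × 2.67) = 0.72 / 10 = 0.072 V⁻¹.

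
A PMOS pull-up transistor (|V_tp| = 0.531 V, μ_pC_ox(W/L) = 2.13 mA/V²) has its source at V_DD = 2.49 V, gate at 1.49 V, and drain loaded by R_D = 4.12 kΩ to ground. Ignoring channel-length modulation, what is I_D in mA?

V_SG = V_DD − V_G = 2.49 − 1.49 = 1 V, so V_ov = 1 − 0.531 = 0.469 V.
Assume saturation: I_D = ½ k_p V_ov² = 0.5 × 2.13 × 0.469² = 0.234 mA, giving V_SD = V_DD − I_D R_D = 2.49 − 0.234 × 4.12 = 1.52 V.
V_SD = 1.52 V ≥ V_ov = 0.469 V, confirming saturation.

I_D = 0.234 mA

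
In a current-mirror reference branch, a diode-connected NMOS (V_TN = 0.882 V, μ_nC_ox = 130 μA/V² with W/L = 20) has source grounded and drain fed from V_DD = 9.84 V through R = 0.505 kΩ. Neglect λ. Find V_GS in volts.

V_GS = 3.89 V

With gate tied to drain, V_GS = V_DS ≥ V_GS − V_TN, so the device is in saturation.
k_n = μ_nC_ox · (W/L) = 2.6 mA/V².
KCL at the drain: ½ k_n (V_GS − V_TN)² = (V_DD − V_GS)/R.
Let x = V_GS − 0.882. Then 0.657 x² + x − 8.958 = 0, giving x = 3.01 V (positive root), so V_GS = 3.89 V.
I_D = (V_DD − V_GS)/R = (9.84 − 3.89) / 0.505 = 11.8 mA.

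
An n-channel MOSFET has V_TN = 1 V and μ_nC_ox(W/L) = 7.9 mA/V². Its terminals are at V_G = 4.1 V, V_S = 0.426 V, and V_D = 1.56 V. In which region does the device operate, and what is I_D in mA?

Triode; I_D = 18.9 mA

V_GS = V_G − V_S = 4.1 − 0.426 = 3.67 V; V_DS = V_D − V_S = 1.56 − 0.426 = 1.13 V.
V_ov = V_GS − V_TN = 3.67 − 1 = 2.67 V.
Since V_DS = 1.13 V < V_ov = 2.67 V, the device is in the triode region.
I_D = k_n [V_ov · V_DS − ½ V_DS²] = 7.9 × [2.67 × 1.13 − 0.5 × 1.13²] = 18.9 mA.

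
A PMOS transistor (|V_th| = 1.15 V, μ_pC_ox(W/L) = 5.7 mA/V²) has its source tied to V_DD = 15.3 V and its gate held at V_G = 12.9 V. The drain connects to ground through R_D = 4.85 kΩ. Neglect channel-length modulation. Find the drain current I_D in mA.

V_SG = V_DD − V_G = 15.3 − 12.9 = 2.4 V, so V_ov = 2.4 − 1.15 = 1.25 V.
Assume saturation: I_D = ½ k_p V_ov² = 0.5 × 5.7 × 1.25² = 4.45 mA, giving V_SD = V_DD − I_D R_D = 15.3 − 4.45 × 4.85 = -6.3 V.
But -6.3 V < V_ov = 1.25 V, so the device is actually in triode.
In triode I_D = k_p[V_ov V_SD − ½ V_SD²] and I_D = (V_DD − V_SD)/R_D. Equating: 13.8 V_SD² − 35.56 V_SD + 15.3 = 0, giving V_SD = 0.546 V (the root below V_ov).
I_D = (15.3 − 0.546) / 4.85 = 3.04 mA.

I_D = 3.04 mA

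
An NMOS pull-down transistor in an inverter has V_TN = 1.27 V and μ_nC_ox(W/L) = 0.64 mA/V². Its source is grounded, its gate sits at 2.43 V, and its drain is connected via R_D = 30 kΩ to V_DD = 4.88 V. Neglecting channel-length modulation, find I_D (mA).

V_GS = V_G = 2.43 V, so V_ov = 2.43 − 1.27 = 1.16 V.
Assume saturation: I_D = ½ k_n V_ov² = 0.5 × 0.64 × 1.16² = 0.431 mA, giving V_DS = V_DD − I_D R_D = 4.88 − 0.431 × 30 = -8.04 V.
But -8.04 V < V_ov = 1.16 V, so the device is actually in triode.
In triode I_D = k_n[V_ov V_DS − ½ V_DS²] and I_D = (V_DD − V_DS)/R_D. Equating: 9.6 V_DS² − 23.27 V_DS + 4.88 = 0, giving V_DS = 0.232 V (the root below V_ov).
I_D = (4.88 − 0.232) / 30 = 0.155 mA.

I_D = 0.155 mA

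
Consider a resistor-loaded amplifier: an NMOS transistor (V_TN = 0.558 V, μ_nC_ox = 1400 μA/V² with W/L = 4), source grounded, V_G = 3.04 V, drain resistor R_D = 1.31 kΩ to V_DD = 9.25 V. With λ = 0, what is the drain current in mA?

I_D = 6.65 mA

V_GS = V_G = 3.04 V, so V_ov = 3.04 − 0.558 = 2.48 V.
k_n = μ_nC_ox · (W/L) = 5.6 mA/V².
Assume saturation: I_D = ½ k_n V_ov² = 0.5 × 5.6 × 2.48² = 17.2 mA, giving V_DS = V_DD − I_D R_D = 9.25 − 17.2 × 1.31 = -13.3 V.
But -13.3 V < V_ov = 2.48 V, so the device is actually in triode.
In triode I_D = k_n[V_ov V_DS − ½ V_DS²] and I_D = (V_DD − V_DS)/R_D. Equating: 3.67 V_DS² − 19.21 V_DS + 9.25 = 0, giving V_DS = 0.537 V (the root below V_ov).
I_D = (9.25 − 0.537) / 1.31 = 6.65 mA.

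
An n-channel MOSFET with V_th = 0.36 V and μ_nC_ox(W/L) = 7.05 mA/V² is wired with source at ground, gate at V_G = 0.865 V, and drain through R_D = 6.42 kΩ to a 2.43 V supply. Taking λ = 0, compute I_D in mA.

I_D = 0.361 mA

V_GS = V_G = 0.865 V, so V_ov = 0.865 − 0.36 = 0.505 V.
Assume saturation: I_D = ½ k_n V_ov² = 0.5 × 7.05 × 0.505² = 0.899 mA, giving V_DS = V_DD − I_D R_D = 2.43 − 0.899 × 6.42 = -3.34 V.
But -3.34 V < V_ov = 0.505 V, so the device is actually in triode.
In triode I_D = k_n[V_ov V_DS − ½ V_DS²] and I_D = (V_DD − V_DS)/R_D. Equating: 22.6 V_DS² − 23.86 V_DS + 2.43 = 0, giving V_DS = 0.114 V (the root below V_ov).
I_D = (2.43 − 0.114) / 6.42 = 0.361 mA.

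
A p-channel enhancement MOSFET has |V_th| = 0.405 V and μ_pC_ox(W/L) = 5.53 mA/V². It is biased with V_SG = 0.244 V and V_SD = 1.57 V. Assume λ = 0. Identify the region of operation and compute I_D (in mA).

Cutoff; I_D = 0 mA

V_SG = 0.244 V < |V_th| = 0.405 V, so the transistor is in cutoff.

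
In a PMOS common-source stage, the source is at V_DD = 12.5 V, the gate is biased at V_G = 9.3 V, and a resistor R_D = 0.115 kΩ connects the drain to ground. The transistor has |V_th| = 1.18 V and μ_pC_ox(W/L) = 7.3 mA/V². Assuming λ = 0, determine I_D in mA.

V_SG = V_DD − V_G = 12.5 − 9.3 = 3.2 V, so V_ov = 3.2 − 1.18 = 2.02 V.
Assume saturation: I_D = ½ k_p V_ov² = 0.5 × 7.3 × 2.02² = 14.9 mA, giving V_SD = V_DD − I_D R_D = 12.5 − 14.9 × 0.115 = 10.8 V.
V_SD = 10.8 V ≥ V_ov = 2.02 V, confirming saturation.

I_D = 14.9 mA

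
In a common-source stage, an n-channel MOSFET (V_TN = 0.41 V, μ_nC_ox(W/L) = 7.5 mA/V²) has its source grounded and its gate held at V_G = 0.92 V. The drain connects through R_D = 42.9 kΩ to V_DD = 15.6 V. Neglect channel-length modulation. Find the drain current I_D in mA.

I_D = 0.361 mA

V_GS = V_G = 0.92 V, so V_ov = 0.92 − 0.41 = 0.51 V.
Assume saturation: I_D = ½ k_n V_ov² = 0.5 × 7.5 × 0.51² = 0.975 mA, giving V_DS = V_DD − I_D R_D = 15.6 − 0.975 × 42.9 = -26.2 V.
But -26.2 V < V_ov = 0.51 V, so the device is actually in triode.
In triode I_D = k_n[V_ov V_DS − ½ V_DS²] and I_D = (V_DD − V_DS)/R_D. Equating: 161 V_DS² − 165.1 V_DS + 15.6 = 0, giving V_DS = 0.105 V (the root below V_ov).
I_D = (15.6 − 0.105) / 42.9 = 0.361 mA.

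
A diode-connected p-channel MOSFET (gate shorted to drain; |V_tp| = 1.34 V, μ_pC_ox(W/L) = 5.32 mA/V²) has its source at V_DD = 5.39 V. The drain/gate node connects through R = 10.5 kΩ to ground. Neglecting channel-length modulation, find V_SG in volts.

V_SG = 1.70 V

With gate tied to drain, V_SG = V_SD ≥ V_SG − |V_tp|, so the device is in saturation.
KCL at the drain: ½ k_p (V_SG − |V_tp|)² = (V_DD − V_SG)/R.
Let x = V_SG − 1.34. Then 27.9 x² + x − 4.05 = 0, giving x = 0.363 V (positive root), so V_SG = 1.7 V.
I_D = (V_DD − V_SG)/R = (5.39 − 1.7) / 10.5 = 0.351 mA.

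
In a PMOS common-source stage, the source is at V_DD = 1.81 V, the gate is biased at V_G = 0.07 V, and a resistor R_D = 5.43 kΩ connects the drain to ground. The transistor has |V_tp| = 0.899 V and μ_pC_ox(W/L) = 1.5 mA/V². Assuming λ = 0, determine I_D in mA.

I_D = 0.284 mA

V_SG = V_DD − V_G = 1.81 − 0.07 = 1.74 V, so V_ov = 1.74 − 0.899 = 0.841 V.
Assume saturation: I_D = ½ k_p V_ov² = 0.5 × 1.5 × 0.841² = 0.53 mA, giving V_SD = V_DD − I_D R_D = 1.81 − 0.53 × 5.43 = -1.07 V.
But -1.07 V < V_ov = 0.841 V, so the device is actually in triode.
In triode I_D = k_p[V_ov V_SD − ½ V_SD²] and I_D = (V_DD − V_SD)/R_D. Equating: 4.07 V_SD² − 7.85 V_SD + 1.81 = 0, giving V_SD = 0.268 V (the root below V_ov).
I_D = (1.81 − 0.268) / 5.43 = 0.284 mA.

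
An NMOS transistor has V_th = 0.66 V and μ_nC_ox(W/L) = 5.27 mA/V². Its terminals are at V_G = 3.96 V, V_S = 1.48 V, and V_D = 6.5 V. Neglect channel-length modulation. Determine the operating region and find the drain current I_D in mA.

Saturation; I_D = 8.73 mA

V_GS = V_G − V_S = 3.96 − 1.48 = 2.48 V; V_DS = V_D − V_S = 6.5 − 1.48 = 5.02 V.
V_ov = V_GS − V_th = 2.48 − 0.66 = 1.82 V.
Since V_DS = 5.02 V ≥ V_ov = 1.82 V, the device is in saturation.
I_D = ½ k_n V_ov² = 0.5 × 5.27 × 1.82² = 8.73 mA.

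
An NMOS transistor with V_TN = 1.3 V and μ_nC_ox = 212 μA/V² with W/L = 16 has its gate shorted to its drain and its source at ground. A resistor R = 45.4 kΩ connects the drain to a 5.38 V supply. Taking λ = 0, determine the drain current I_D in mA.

I_D = 0.0849 mA

With gate tied to drain, V_GS = V_DS ≥ V_GS − V_TN, so the device is in saturation.
k_n = μ_nC_ox · (W/L) = 3.392 mA/V².
KCL at the drain: ½ k_n (V_GS − V_TN)² = (V_DD − V_GS)/R.
Let x = V_GS − 1.3. Then 77 x² + x − 4.08 = 0, giving x = 0.224 V (positive root), so V_GS = 1.52 V.
I_D = (V_DD − V_GS)/R = (5.38 − 1.52) / 45.4 = 0.0849 mA.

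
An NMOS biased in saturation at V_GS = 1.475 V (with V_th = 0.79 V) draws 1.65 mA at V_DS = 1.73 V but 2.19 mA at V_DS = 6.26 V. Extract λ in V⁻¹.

λ = 0.0826 V⁻¹

With V_GS fixed, I_D ∝ (1 + λ V_DS) in saturation, so I_D2/I_D1 = (1 + λ V_DS2)/(1 + λ V_DS1).
2.19/1.65 = 1.327 = (1 + 6.26 λ)/(1 + 1.73 λ).
Solving: λ (I_D1 V_DS2 − I_D2 V_DS1) = I_D2 − I_D1, so λ = (2.19 − 1.65) / (1.65 × 6.26 − 2.19 × 1.73) = 0.54 / 6.54 = 0.0826 V⁻¹.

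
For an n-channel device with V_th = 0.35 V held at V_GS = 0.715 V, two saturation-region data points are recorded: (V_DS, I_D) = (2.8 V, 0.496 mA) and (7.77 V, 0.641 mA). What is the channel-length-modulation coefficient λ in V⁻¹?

With V_GS fixed, I_D ∝ (1 + λ V_DS) in saturation, so I_D2/I_D1 = (1 + λ V_DS2)/(1 + λ V_DS1).
0.641/0.496 = 1.292 = (1 + 7.77 λ)/(1 + 2.8 λ).
Solving: λ (I_D1 V_DS2 − I_D2 V_DS1) = I_D2 − I_D1, so λ = (0.641 − 0.496) / (0.496 × 7.77 − 0.641 × 2.8) = 0.145 / 2.06 = 0.0704 V⁻¹.

λ = 0.0704 V⁻¹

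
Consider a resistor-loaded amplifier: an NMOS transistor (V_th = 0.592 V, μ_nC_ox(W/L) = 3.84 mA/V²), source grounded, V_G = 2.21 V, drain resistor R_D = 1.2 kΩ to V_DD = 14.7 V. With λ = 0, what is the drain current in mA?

I_D = 5.03 mA

V_GS = V_G = 2.21 V, so V_ov = 2.21 − 0.592 = 1.62 V.
Assume saturation: I_D = ½ k_n V_ov² = 0.5 × 3.84 × 1.62² = 5.03 mA, giving V_DS = V_DD − I_D R_D = 14.7 − 5.03 × 1.2 = 8.67 V.
V_DS = 8.67 V ≥ V_ov = 1.62 V, confirming saturation.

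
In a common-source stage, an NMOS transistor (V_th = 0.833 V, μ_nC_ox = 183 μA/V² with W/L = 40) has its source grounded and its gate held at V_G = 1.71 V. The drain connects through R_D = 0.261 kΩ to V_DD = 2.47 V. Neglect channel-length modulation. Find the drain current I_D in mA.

I_D = 2.82 mA

V_GS = V_G = 1.71 V, so V_ov = 1.71 − 0.833 = 0.877 V.
k_n = μ_nC_ox · (W/L) = 7.32 mA/V².
Assume saturation: I_D = ½ k_n V_ov² = 0.5 × 7.32 × 0.877² = 2.82 mA, giving V_DS = V_DD − I_D R_D = 2.47 − 2.82 × 0.261 = 1.74 V.
V_DS = 1.74 V ≥ V_ov = 0.877 V, confirming saturation.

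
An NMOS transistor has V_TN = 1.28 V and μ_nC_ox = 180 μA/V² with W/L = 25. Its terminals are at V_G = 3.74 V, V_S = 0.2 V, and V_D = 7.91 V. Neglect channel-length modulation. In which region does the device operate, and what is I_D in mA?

V_GS = V_G − V_S = 3.74 − 0.2 = 3.54 V; V_DS = V_D − V_S = 7.91 − 0.2 = 7.71 V.
k_n = μ_nC_ox · (W/L) = 4.5 mA/V².
V_ov = V_GS − V_TN = 3.54 − 1.28 = 2.26 V.
Since V_DS = 7.71 V ≥ V_ov = 2.26 V, the device is in saturation.
I_D = ½ k_n V_ov² = 0.5 × 4.5 × 2.26² = 11.5 mA.

Saturation; I_D = 11.5 mA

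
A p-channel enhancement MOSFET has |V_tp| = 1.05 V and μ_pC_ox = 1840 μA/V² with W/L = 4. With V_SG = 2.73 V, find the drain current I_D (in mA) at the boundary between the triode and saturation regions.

At the boundary V_SD = V_ov = V_SG − |V_tp| = 2.73 − 1.05 = 1.68 V.
k_p = μ_pC_ox · (W/L) = 7.36 mA/V².
I_D = ½ k_p V_ov² = 0.5 × 7.36 × 1.68² = 10.4 mA.

I_D = 10.4 mA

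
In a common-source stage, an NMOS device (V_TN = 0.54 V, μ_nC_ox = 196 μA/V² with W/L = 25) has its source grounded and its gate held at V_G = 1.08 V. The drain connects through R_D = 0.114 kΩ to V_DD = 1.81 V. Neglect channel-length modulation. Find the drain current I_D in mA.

V_GS = V_G = 1.08 V, so V_ov = 1.08 − 0.54 = 0.54 V.
k_n = μ_nC_ox · (W/L) = 4.9 mA/V².
Assume saturation: I_D = ½ k_n V_ov² = 0.5 × 4.9 × 0.54² = 0.714 mA, giving V_DS = V_DD − I_D R_D = 1.81 − 0.714 × 0.114 = 1.73 V.
V_DS = 1.73 V ≥ V_ov = 0.54 V, confirming saturation.

I_D = 0.714 mA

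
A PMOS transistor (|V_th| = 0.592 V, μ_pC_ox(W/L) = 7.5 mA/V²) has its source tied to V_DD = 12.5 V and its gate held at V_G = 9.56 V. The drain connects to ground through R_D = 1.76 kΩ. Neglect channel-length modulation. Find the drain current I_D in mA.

V_SG = V_DD − V_G = 12.5 − 9.56 = 2.94 V, so V_ov = 2.94 − 0.592 = 2.35 V.
Assume saturation: I_D = ½ k_p V_ov² = 0.5 × 7.5 × 2.35² = 20.7 mA, giving V_SD = V_DD − I_D R_D = 12.5 − 20.7 × 1.76 = -23.9 V.
But -23.9 V < V_ov = 2.35 V, so the device is actually in triode.
In triode I_D = k_p[V_ov V_SD − ½ V_SD²] and I_D = (V_DD − V_SD)/R_D. Equating: 6.6 V_SD² − 31.99 V_SD + 12.5 = 0, giving V_SD = 0.429 V (the root below V_ov).
I_D = (12.5 − 0.429) / 1.76 = 6.86 mA.

I_D = 6.86 mA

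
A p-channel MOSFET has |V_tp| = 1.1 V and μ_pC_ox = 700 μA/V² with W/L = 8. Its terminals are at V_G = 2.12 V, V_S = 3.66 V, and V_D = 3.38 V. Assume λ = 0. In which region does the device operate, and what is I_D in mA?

V_SG = V_S − V_G = 3.66 − 2.12 = 1.54 V; V_SD = V_S − V_D = 3.66 − 3.38 = 0.28 V.
k_p = μ_pC_ox · (W/L) = 5.6 mA/V².
V_ov = V_SG − |V_tp| = 1.54 − 1.1 = 0.44 V.
Since V_SD = 0.28 V < V_ov = 0.44 V, the device is in the triode region.
I_D = k_p [V_ov · V_SD − ½ V_SD²] = 5.6 × [0.44 × 0.28 − 0.5 × 0.28²] = 0.47 mA.

Triode; I_D = 0.470 mA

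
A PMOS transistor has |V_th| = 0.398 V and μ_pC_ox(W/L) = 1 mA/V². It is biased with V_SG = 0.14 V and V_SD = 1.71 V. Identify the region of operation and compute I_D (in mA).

V_SG = 0.14 V < |V_th| = 0.398 V, so the transistor is in cutoff.

Cutoff; I_D = 0 mA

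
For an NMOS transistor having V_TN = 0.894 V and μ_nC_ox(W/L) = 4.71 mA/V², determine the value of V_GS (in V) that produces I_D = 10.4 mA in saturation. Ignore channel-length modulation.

V_GS = 3.00 V

In saturation I_D = ½ k_n (V_GS − V_TN)², so V_GS − V_TN = √(2 I_D / k_n) = √(2 × 10.4 / 4.71) = 2.1 V.
V_GS = 0.894 + 2.1 = 3 V.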